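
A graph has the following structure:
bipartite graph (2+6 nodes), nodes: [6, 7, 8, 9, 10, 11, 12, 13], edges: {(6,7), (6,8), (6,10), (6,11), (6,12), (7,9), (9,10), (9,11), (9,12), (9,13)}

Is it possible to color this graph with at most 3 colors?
Yes, G is 3-colorable

A valid 3-coloring: color 1: [6, 9]; color 2: [7, 8, 10, 11, 12, 13].
(χ(G) = 2 ≤ 3.)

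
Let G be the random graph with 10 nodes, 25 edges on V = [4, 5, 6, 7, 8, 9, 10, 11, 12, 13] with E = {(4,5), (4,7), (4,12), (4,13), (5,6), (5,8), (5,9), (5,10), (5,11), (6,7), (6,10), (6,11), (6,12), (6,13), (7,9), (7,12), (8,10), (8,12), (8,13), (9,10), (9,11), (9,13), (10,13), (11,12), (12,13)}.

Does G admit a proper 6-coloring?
A valid 6-coloring: color 1: [5, 7, 13]; color 2: [4, 6, 8, 9]; color 3: [10, 12]; color 4: [11].
(χ(G) = 4 ≤ 6.)

Yes, G is 6-colorable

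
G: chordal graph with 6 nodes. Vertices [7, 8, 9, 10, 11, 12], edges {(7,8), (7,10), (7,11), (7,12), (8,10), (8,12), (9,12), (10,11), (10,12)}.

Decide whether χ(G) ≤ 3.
The clique on vertices [7, 8, 10, 12] has size 4 > 3, so it alone needs 4 colors.

No, G is not 3-colorable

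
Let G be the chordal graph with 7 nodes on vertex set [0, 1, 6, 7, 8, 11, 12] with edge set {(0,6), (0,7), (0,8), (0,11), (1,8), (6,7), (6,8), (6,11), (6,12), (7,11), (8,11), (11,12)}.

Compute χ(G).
Clique number ω(G) = 4 (lower bound: χ ≥ ω).
The clique on [0, 6, 8, 11] has size 4, forcing χ ≥ 4, and the coloring below uses 4 colors, so χ(G) = 4.
A valid 4-coloring: color 1: [1, 11]; color 2: [6]; color 3: [0, 12]; color 4: [7, 8].

χ(G) = 4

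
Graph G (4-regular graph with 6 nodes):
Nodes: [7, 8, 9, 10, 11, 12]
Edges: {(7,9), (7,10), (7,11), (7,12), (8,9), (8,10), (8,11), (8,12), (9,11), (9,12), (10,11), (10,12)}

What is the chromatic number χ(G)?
Clique number ω(G) = 3 (lower bound: χ ≥ ω).
The clique on [8, 9, 11] has size 3, forcing χ ≥ 3, and the coloring below uses 3 colors, so χ(G) = 3.
A valid 3-coloring: color 1: [11, 12]; color 2: [9, 10]; color 3: [7, 8].

χ(G) = 3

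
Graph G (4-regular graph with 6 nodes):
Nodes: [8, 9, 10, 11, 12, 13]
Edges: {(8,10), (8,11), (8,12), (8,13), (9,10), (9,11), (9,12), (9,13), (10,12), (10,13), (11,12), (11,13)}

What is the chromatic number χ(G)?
Clique number ω(G) = 3 (lower bound: χ ≥ ω).
The clique on [8, 10, 12] has size 3, forcing χ ≥ 3, and the coloring below uses 3 colors, so χ(G) = 3.
A valid 3-coloring: color 1: [8, 9]; color 2: [12, 13]; color 3: [10, 11].

χ(G) = 3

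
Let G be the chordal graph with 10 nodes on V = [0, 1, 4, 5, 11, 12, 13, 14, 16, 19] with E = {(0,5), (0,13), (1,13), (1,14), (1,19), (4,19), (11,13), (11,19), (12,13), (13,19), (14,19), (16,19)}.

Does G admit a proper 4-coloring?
A valid 4-coloring: color 1: [0, 12, 19]; color 2: [4, 5, 13, 14, 16]; color 3: [1, 11].
(χ(G) = 3 ≤ 4.)

Yes, G is 4-colorable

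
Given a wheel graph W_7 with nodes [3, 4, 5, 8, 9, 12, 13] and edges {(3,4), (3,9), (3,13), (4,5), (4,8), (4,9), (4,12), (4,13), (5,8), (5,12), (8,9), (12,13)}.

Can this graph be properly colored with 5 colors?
A valid 5-coloring: color 1: [4]; color 2: [3, 8, 12]; color 3: [5, 9, 13].
(χ(G) = 3 ≤ 5.)

Yes, G is 5-colorable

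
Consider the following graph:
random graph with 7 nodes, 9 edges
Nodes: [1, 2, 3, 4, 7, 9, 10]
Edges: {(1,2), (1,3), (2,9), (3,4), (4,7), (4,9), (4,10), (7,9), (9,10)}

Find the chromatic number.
Clique number ω(G) = 3 (lower bound: χ ≥ ω).
The clique on [4, 9, 10] has size 3, forcing χ ≥ 3, and the coloring below uses 3 colors, so χ(G) = 3.
A valid 3-coloring: color 1: [2, 4]; color 2: [1, 9]; color 3: [3, 7, 10].

χ(G) = 3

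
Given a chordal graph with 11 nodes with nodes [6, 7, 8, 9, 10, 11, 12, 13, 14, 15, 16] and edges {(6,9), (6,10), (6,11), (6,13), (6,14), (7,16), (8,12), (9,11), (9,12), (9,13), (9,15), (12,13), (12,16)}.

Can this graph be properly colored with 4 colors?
Yes, G is 4-colorable

A valid 4-coloring: color 1: [6, 7, 12, 15]; color 2: [8, 9, 10, 14, 16]; color 3: [11, 13].
(χ(G) = 3 ≤ 4.)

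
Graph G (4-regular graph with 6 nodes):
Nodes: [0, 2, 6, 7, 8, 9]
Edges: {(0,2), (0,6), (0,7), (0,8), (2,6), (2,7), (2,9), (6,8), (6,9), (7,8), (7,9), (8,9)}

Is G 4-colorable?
Yes, G is 4-colorable

A valid 4-coloring: color 1: [0, 9]; color 2: [2, 8]; color 3: [6, 7].
(χ(G) = 3 ≤ 4.)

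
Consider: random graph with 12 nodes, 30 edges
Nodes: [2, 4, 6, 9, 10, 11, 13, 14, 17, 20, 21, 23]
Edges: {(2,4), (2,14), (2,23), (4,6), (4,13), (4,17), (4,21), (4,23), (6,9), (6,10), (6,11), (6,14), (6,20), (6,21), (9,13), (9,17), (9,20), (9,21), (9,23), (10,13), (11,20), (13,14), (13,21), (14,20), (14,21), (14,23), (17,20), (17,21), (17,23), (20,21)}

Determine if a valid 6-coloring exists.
Yes, G is 6-colorable

A valid 6-coloring: color 1: [10, 11, 21, 23]; color 2: [2, 6, 13, 17]; color 3: [4, 9, 14]; color 4: [20].
(χ(G) = 4 ≤ 6.)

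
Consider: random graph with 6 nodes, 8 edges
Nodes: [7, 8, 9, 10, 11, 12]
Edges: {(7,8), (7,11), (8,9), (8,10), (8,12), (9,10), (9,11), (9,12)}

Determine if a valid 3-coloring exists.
A valid 3-coloring: color 1: [7, 9]; color 2: [8, 11]; color 3: [10, 12].
(χ(G) = 3 ≤ 3.)

Yes, G is 3-colorable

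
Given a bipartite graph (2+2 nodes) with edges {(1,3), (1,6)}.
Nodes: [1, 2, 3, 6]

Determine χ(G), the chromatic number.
χ(G) = 2

Clique number ω(G) = 2 (lower bound: χ ≥ ω).
The graph is bipartite (no odd cycle), so 2 colors suffice: χ(G) = 2.
A valid 2-coloring: color 1: [1, 2]; color 2: [3, 6].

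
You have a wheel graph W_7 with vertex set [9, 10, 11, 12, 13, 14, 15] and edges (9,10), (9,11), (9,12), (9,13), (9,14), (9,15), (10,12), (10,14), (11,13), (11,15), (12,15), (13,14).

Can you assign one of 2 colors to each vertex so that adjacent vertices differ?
No, G is not 2-colorable

The clique on vertices [9, 10, 12] has size 3 > 2, so it alone needs 3 colors.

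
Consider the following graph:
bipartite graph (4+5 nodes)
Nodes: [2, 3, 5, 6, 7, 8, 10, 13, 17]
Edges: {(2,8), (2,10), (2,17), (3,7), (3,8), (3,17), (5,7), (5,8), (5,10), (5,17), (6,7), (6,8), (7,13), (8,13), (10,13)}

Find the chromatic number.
χ(G) = 2

Clique number ω(G) = 2 (lower bound: χ ≥ ω).
The graph is bipartite (no odd cycle), so 2 colors suffice: χ(G) = 2.
A valid 2-coloring: color 1: [7, 8, 10, 17]; color 2: [2, 3, 5, 6, 13].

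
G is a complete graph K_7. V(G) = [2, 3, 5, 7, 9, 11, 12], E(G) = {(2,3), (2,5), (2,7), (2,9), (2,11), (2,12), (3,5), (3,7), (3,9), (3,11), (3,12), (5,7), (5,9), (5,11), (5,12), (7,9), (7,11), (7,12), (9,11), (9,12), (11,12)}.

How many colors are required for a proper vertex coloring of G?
Clique number ω(G) = 7 (lower bound: χ ≥ ω).
The clique on [2, 3, 5, 7, 9, 11, 12] has size 7, forcing χ ≥ 7, and the coloring below uses 7 colors, so χ(G) = 7.
A valid 7-coloring: color 1: [11]; color 2: [5]; color 3: [7]; color 4: [3]; color 5: [2]; color 6: [9]; color 7: [12].

χ(G) = 7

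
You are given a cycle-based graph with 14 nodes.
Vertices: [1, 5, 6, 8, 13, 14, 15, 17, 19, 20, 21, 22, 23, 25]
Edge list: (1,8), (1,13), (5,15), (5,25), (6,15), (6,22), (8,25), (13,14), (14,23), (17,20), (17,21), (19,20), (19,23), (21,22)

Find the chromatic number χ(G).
Clique number ω(G) = 2 (lower bound: χ ≥ ω).
The graph is bipartite (no odd cycle), so 2 colors suffice: χ(G) = 2.
A valid 2-coloring: color 1: [5, 6, 8, 13, 20, 21, 23]; color 2: [1, 14, 15, 17, 19, 22, 25].

χ(G) = 2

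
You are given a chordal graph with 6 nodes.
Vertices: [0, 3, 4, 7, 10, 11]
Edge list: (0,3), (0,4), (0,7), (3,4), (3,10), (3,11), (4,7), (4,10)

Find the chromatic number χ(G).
Clique number ω(G) = 3 (lower bound: χ ≥ ω).
The clique on [0, 3, 4] has size 3, forcing χ ≥ 3, and the coloring below uses 3 colors, so χ(G) = 3.
A valid 3-coloring: color 1: [4, 11]; color 2: [3, 7]; color 3: [0, 10].

χ(G) = 3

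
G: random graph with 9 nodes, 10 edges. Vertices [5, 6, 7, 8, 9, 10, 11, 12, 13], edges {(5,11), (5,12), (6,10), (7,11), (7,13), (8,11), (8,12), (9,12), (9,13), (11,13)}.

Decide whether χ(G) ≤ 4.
Yes, G is 4-colorable

A valid 4-coloring: color 1: [9, 10, 11]; color 2: [6, 12, 13]; color 3: [5, 7, 8].
(χ(G) = 3 ≤ 4.)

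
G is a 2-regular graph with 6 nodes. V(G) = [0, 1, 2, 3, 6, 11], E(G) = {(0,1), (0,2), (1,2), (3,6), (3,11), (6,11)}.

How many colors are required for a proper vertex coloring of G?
Clique number ω(G) = 3 (lower bound: χ ≥ ω).
The clique on [0, 1, 2] has size 3, forcing χ ≥ 3, and the coloring below uses 3 colors, so χ(G) = 3.
A valid 3-coloring: color 1: [1, 3]; color 2: [2, 11]; color 3: [0, 6].

χ(G) = 3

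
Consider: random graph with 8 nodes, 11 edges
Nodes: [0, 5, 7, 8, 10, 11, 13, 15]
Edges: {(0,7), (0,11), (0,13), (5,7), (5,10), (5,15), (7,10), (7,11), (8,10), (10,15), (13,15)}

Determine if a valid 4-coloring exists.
Yes, G is 4-colorable

A valid 4-coloring: color 1: [7, 8, 15]; color 2: [0, 10]; color 3: [5, 11, 13].
(χ(G) = 3 ≤ 4.)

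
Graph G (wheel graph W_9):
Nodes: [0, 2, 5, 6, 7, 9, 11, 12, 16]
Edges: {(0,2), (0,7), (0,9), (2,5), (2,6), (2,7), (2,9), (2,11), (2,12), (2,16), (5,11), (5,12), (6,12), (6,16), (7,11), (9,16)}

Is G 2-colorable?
No, G is not 2-colorable

The clique on vertices [0, 2, 9] has size 3 > 2, so it alone needs 3 colors.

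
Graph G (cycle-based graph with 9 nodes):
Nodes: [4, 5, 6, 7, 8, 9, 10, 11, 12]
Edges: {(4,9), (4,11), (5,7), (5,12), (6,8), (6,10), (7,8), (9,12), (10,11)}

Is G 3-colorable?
A valid 3-coloring: color 1: [4, 8, 10, 12]; color 2: [6, 7, 9, 11]; color 3: [5].
(χ(G) = 3 ≤ 3.)

Yes, G is 3-colorable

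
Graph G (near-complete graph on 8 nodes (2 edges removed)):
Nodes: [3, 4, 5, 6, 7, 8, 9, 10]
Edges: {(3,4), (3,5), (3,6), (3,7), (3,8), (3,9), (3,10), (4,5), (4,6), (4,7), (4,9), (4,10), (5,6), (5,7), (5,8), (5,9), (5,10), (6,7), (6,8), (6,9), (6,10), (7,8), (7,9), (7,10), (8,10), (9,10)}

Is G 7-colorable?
Yes, G is 7-colorable

A valid 7-coloring: color 1: [6]; color 2: [7]; color 3: [3]; color 4: [10]; color 5: [5]; color 6: [8, 9]; color 7: [4].
(χ(G) = 7 ≤ 7.)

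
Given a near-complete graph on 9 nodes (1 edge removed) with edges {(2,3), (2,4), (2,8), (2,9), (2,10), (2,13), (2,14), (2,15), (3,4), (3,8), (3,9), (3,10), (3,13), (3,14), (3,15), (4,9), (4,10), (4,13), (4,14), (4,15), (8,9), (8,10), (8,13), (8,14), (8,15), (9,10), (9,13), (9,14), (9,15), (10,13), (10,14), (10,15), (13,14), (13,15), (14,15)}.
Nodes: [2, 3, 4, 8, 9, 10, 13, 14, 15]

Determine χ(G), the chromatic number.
χ(G) = 8

Clique number ω(G) = 8 (lower bound: χ ≥ ω).
The clique on [2, 3, 8, 9, 10, 13, 14, 15] has size 8, forcing χ ≥ 8, and the coloring below uses 8 colors, so χ(G) = 8.
A valid 8-coloring: color 1: [13]; color 2: [3]; color 3: [9]; color 4: [14]; color 5: [15]; color 6: [2]; color 7: [10]; color 8: [4, 8].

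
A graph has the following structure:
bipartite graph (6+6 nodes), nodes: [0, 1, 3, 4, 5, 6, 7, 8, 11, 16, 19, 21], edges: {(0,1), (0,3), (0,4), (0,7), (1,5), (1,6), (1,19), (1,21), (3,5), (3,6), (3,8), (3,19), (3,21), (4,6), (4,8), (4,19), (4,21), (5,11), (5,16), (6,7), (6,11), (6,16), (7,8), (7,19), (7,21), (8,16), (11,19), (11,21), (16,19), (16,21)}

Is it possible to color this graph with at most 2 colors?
A valid 2-coloring: color 1: [0, 5, 6, 8, 19, 21]; color 2: [1, 3, 4, 7, 11, 16].
(χ(G) = 2 ≤ 2.)

Yes, G is 2-colorable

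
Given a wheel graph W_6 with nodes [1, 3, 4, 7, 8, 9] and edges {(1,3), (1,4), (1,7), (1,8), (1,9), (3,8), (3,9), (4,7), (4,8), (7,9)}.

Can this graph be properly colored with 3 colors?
No, G is not 3-colorable

Odd cycle [8, 4, 7, 9, 3] needs 3 colors (χ ≥ 3).
Vertex 1 is adjacent to every vertex of [3, 4, 7, 8, 9], which already need 3 colors among themselves, so 1 needs a new color (χ ≥ 4).
Hence χ(G) ≥ 4 > 3, so no proper 3-coloring exists.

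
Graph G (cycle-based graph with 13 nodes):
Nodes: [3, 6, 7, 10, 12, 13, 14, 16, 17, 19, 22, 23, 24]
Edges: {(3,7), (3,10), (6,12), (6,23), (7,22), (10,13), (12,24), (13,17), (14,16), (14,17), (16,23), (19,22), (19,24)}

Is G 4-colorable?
A valid 4-coloring: color 1: [7, 12, 13, 14, 19, 23]; color 2: [6, 10, 16, 17, 22, 24]; color 3: [3].
(χ(G) = 3 ≤ 4.)

Yes, G is 4-colorable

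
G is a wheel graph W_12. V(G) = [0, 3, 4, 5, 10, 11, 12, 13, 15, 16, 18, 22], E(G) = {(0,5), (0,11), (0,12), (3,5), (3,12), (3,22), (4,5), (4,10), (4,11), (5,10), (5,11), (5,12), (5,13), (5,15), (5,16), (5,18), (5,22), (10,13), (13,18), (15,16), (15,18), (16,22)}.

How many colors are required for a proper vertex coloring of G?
χ(G) = 4

Clique number ω(G) = 3 (lower bound: χ ≥ ω).
Odd cycle [12, 0, 11, 4, 10, 13, 18, 15, 16, 22, 3] needs 3 colors (χ ≥ 3).
Vertex 5 is adjacent to every vertex of [0, 3, 4, 10, 11, 12, 13, 15, 16, 18, 22], which already need 3 colors among themselves, so 5 needs a new color (χ ≥ 4).
The coloring below uses 4 colors, so χ(G) = 4.
A valid 4-coloring: color 1: [5]; color 2: [10, 11, 12, 18, 22]; color 3: [0, 3, 4, 13, 15]; color 4: [16].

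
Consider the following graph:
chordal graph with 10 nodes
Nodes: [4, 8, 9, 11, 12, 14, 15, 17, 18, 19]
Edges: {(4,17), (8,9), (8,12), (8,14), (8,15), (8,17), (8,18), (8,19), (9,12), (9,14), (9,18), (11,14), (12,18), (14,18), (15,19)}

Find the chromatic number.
Clique number ω(G) = 4 (lower bound: χ ≥ ω).
The clique on [8, 9, 12, 18] has size 4, forcing χ ≥ 4, and the coloring below uses 4 colors, so χ(G) = 4.
A valid 4-coloring: color 1: [4, 8, 11]; color 2: [9, 17, 19]; color 3: [15, 18]; color 4: [12, 14].

χ(G) = 4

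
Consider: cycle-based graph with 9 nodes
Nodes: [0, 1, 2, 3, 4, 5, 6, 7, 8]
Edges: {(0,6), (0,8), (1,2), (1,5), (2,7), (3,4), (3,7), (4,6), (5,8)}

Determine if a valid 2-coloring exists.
Odd cycle [5, 1, 2, 7, 3, 4, 6, 0, 8] needs 3 colors (χ ≥ 3).
Hence χ(G) ≥ 3 > 2, so no proper 2-coloring exists.

No, G is not 2-colorable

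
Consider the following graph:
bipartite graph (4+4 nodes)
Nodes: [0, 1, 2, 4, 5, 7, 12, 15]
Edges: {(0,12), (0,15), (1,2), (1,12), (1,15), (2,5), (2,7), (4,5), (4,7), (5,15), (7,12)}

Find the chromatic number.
χ(G) = 2

Clique number ω(G) = 2 (lower bound: χ ≥ ω).
The graph is bipartite (no odd cycle), so 2 colors suffice: χ(G) = 2.
A valid 2-coloring: color 1: [0, 1, 5, 7]; color 2: [2, 4, 12, 15].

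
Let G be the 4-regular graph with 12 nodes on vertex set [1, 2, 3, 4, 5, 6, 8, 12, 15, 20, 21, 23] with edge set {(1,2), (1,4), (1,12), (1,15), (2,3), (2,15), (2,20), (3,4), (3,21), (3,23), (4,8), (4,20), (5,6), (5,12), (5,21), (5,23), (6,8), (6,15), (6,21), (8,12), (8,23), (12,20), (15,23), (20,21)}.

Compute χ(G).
χ(G) = 3

Clique number ω(G) = 3 (lower bound: χ ≥ ω).
The clique on [1, 2, 15] has size 3, forcing χ ≥ 3, and the coloring below uses 3 colors, so χ(G) = 3.
A valid 3-coloring: color 1: [2, 4, 6, 12, 23]; color 2: [1, 3, 5, 8, 20]; color 3: [15, 21].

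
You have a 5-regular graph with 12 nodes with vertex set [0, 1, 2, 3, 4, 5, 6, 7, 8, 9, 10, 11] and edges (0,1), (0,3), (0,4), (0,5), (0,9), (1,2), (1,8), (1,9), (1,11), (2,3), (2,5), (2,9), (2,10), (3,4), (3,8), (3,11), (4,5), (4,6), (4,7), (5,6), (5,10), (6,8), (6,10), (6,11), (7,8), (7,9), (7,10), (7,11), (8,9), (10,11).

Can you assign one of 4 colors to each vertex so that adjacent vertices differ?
Yes, G is 4-colorable

A valid 4-coloring: color 1: [0, 2, 8, 11]; color 2: [1, 3, 6, 7]; color 3: [4, 9, 10]; color 4: [5].
(χ(G) = 4 ≤ 4.)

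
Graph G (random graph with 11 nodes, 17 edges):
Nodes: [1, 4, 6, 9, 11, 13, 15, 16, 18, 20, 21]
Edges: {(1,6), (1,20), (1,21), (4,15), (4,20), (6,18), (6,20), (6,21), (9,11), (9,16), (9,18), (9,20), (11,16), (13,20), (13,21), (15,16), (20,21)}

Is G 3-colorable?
The clique on vertices [1, 6, 20, 21] has size 4 > 3, so it alone needs 4 colors.

No, G is not 3-colorable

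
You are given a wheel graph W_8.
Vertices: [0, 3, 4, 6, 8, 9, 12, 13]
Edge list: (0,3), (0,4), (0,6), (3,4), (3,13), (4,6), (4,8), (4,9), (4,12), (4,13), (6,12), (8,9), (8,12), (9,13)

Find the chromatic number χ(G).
Clique number ω(G) = 3 (lower bound: χ ≥ ω).
Odd cycle [3, 13, 9, 8, 12, 6, 0] needs 3 colors (χ ≥ 3).
Vertex 4 is adjacent to every vertex of [0, 3, 6, 8, 9, 12, 13], which already need 3 colors among themselves, so 4 needs a new color (χ ≥ 4).
The coloring below uses 4 colors, so χ(G) = 4.
A valid 4-coloring: color 1: [4]; color 2: [3, 6, 9]; color 3: [0, 8, 13]; color 4: [12].

χ(G) = 4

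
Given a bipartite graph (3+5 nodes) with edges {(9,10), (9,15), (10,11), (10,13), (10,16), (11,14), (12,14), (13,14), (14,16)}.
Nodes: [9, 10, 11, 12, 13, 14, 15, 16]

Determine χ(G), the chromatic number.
χ(G) = 2

Clique number ω(G) = 2 (lower bound: χ ≥ ω).
The graph is bipartite (no odd cycle), so 2 colors suffice: χ(G) = 2.
A valid 2-coloring: color 1: [10, 14, 15]; color 2: [9, 11, 12, 13, 16].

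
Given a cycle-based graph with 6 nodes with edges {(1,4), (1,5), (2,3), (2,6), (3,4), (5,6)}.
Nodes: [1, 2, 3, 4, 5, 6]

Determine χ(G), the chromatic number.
χ(G) = 2

Clique number ω(G) = 2 (lower bound: χ ≥ ω).
The graph is bipartite (no odd cycle), so 2 colors suffice: χ(G) = 2.
A valid 2-coloring: color 1: [2, 4, 5]; color 2: [1, 3, 6].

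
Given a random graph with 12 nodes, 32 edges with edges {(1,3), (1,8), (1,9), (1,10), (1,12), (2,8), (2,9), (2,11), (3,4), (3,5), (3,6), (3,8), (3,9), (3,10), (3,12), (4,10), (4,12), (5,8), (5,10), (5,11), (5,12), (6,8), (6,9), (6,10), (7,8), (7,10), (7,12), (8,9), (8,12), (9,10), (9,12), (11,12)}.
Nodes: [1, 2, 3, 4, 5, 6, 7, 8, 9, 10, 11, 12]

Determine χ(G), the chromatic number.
Clique number ω(G) = 5 (lower bound: χ ≥ ω).
The clique on [1, 3, 8, 9, 12] has size 5, forcing χ ≥ 5, and the coloring below uses 5 colors, so χ(G) = 5.
A valid 5-coloring: color 1: [3, 7, 11]; color 2: [8, 10]; color 3: [2, 6, 12]; color 4: [4, 5, 9]; color 5: [1].

χ(G) = 5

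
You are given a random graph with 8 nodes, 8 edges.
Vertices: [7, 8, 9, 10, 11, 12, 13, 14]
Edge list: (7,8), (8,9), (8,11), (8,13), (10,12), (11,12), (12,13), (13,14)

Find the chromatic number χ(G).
Clique number ω(G) = 2 (lower bound: χ ≥ ω).
The graph is bipartite (no odd cycle), so 2 colors suffice: χ(G) = 2.
A valid 2-coloring: color 1: [8, 12, 14]; color 2: [7, 9, 10, 11, 13].

χ(G) = 2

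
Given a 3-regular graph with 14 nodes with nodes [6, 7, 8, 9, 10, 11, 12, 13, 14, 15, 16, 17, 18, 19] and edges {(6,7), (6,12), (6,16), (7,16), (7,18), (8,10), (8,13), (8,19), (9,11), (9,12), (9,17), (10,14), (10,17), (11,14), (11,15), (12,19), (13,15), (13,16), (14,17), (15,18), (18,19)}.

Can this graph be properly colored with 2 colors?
The clique on vertices [6, 7, 16] has size 3 > 2, so it alone needs 3 colors.

No, G is not 2-colorable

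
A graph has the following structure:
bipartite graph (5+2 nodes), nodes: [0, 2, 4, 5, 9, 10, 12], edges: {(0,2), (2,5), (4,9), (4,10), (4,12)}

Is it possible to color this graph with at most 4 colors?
Yes, G is 4-colorable

A valid 4-coloring: color 1: [2, 4]; color 2: [0, 5, 9, 10, 12].
(χ(G) = 2 ≤ 4.)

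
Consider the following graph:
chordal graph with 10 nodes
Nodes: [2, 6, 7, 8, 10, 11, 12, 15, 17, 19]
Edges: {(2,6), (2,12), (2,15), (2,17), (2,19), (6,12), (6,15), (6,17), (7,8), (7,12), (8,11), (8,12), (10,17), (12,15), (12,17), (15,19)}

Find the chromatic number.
Clique number ω(G) = 4 (lower bound: χ ≥ ω).
The clique on [2, 6, 12, 17] has size 4, forcing χ ≥ 4, and the coloring below uses 4 colors, so χ(G) = 4.
A valid 4-coloring: color 1: [10, 11, 12, 19]; color 2: [2, 8]; color 3: [7, 15, 17]; color 4: [6].

χ(G) = 4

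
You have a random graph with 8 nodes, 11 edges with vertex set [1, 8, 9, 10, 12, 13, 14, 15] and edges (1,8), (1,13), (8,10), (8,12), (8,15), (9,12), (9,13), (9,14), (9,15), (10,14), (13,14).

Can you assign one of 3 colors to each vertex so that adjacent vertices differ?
Yes, G is 3-colorable

A valid 3-coloring: color 1: [8, 9]; color 2: [10, 12, 13, 15]; color 3: [1, 14].
(χ(G) = 3 ≤ 3.)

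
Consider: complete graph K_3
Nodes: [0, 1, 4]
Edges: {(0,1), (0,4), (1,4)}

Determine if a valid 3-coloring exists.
A valid 3-coloring: color 1: [4]; color 2: [0]; color 3: [1].
(χ(G) = 3 ≤ 3.)

Yes, G is 3-colorable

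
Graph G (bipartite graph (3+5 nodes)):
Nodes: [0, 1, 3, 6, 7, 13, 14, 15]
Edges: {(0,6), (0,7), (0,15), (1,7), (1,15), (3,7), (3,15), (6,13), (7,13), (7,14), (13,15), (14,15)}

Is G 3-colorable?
Yes, G is 3-colorable

A valid 3-coloring: color 1: [6, 7, 15]; color 2: [0, 1, 3, 13, 14].
(χ(G) = 2 ≤ 3.)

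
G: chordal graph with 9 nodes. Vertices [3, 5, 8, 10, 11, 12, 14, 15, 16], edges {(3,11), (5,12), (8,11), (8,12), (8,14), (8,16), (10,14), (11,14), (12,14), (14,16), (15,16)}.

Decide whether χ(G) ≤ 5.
Yes, G is 5-colorable

A valid 5-coloring: color 1: [3, 5, 14, 15]; color 2: [8, 10]; color 3: [11, 12, 16].
(χ(G) = 3 ≤ 5.)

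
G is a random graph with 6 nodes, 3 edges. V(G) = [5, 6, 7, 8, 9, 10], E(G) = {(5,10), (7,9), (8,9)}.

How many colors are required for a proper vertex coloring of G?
χ(G) = 2

Clique number ω(G) = 2 (lower bound: χ ≥ ω).
The graph is bipartite (no odd cycle), so 2 colors suffice: χ(G) = 2.
A valid 2-coloring: color 1: [6, 9, 10]; color 2: [5, 7, 8].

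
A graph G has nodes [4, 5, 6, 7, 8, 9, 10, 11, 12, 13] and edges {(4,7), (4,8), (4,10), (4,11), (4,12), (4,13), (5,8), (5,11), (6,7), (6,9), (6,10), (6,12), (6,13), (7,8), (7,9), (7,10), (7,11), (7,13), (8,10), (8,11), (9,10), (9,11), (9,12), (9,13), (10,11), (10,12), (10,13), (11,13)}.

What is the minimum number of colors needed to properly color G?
χ(G) = 5

Clique number ω(G) = 5 (lower bound: χ ≥ ω).
The clique on [7, 9, 10, 11, 13] has size 5, forcing χ ≥ 5, and the coloring below uses 5 colors, so χ(G) = 5.
A valid 5-coloring: color 1: [5, 10]; color 2: [7, 12]; color 3: [6, 11]; color 4: [8, 13]; color 5: [4, 9].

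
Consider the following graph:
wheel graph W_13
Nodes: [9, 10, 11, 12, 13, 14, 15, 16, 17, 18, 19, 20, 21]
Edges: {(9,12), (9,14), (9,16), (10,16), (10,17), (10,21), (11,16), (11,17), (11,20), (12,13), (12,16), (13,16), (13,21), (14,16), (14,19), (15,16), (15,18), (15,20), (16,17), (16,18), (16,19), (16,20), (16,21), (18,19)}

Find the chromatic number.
Clique number ω(G) = 3 (lower bound: χ ≥ ω).
The clique on [9, 12, 16] has size 3, forcing χ ≥ 3, and the coloring below uses 3 colors, so χ(G) = 3.
A valid 3-coloring: color 1: [16]; color 2: [12, 14, 17, 18, 20, 21]; color 3: [9, 10, 11, 13, 15, 19].

χ(G) = 3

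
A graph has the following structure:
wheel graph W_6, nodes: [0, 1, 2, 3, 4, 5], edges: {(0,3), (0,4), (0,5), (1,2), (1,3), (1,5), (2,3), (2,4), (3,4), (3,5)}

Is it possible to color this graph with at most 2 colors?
The clique on vertices [0, 3, 4] has size 3 > 2, so it alone needs 3 colors.

No, G is not 2-colorable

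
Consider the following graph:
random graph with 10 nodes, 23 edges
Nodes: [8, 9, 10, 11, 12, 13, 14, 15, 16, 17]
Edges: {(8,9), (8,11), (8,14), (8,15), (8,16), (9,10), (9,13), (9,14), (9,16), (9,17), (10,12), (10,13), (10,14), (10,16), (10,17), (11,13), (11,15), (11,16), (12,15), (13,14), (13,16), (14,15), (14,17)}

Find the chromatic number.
Clique number ω(G) = 4 (lower bound: χ ≥ ω).
The clique on [9, 10, 14, 17] has size 4, forcing χ ≥ 4, and the coloring below uses 4 colors, so χ(G) = 4.
A valid 4-coloring: color 1: [12, 14, 16]; color 2: [9, 11]; color 3: [10, 15]; color 4: [8, 13, 17].

χ(G) = 4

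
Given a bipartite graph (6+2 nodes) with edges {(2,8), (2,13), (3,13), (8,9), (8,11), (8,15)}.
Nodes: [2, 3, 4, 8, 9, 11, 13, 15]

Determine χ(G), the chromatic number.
Clique number ω(G) = 2 (lower bound: χ ≥ ω).
The graph is bipartite (no odd cycle), so 2 colors suffice: χ(G) = 2.
A valid 2-coloring: color 1: [4, 8, 13]; color 2: [2, 3, 9, 11, 15].

χ(G) = 2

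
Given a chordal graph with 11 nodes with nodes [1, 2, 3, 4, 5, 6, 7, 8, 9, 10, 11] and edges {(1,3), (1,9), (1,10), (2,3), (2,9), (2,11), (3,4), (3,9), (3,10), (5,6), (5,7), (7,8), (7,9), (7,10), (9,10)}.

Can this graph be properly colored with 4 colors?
Yes, G is 4-colorable

A valid 4-coloring: color 1: [4, 5, 8, 9, 11]; color 2: [3, 6, 7]; color 3: [2, 10]; color 4: [1].
(χ(G) = 4 ≤ 4.)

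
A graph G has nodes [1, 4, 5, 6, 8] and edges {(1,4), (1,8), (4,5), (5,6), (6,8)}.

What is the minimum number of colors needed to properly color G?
χ(G) = 3

Clique number ω(G) = 2 (lower bound: χ ≥ ω).
Odd cycle [6, 8, 1, 4, 5] needs 3 colors (χ ≥ 3).
The coloring below uses 3 colors, so χ(G) = 3.
A valid 3-coloring: color 1: [4, 6]; color 2: [5, 8]; color 3: [1].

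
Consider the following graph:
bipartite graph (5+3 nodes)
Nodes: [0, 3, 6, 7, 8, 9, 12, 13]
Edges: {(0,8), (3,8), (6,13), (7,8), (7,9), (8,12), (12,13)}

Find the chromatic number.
χ(G) = 2

Clique number ω(G) = 2 (lower bound: χ ≥ ω).
The graph is bipartite (no odd cycle), so 2 colors suffice: χ(G) = 2.
A valid 2-coloring: color 1: [8, 9, 13]; color 2: [0, 3, 6, 7, 12].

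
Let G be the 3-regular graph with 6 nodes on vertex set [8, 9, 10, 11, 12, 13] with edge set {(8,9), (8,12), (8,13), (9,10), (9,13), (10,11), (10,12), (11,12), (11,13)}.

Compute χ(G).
Clique number ω(G) = 3 (lower bound: χ ≥ ω).
The clique on [8, 9, 13] has size 3, forcing χ ≥ 3, and the coloring below uses 3 colors, so χ(G) = 3.
A valid 3-coloring: color 1: [8, 10]; color 2: [9, 11]; color 3: [12, 13].

χ(G) = 3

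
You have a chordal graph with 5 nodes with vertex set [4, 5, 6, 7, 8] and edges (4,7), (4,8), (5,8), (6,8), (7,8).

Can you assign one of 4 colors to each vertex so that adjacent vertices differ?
A valid 4-coloring: color 1: [8]; color 2: [4, 5, 6]; color 3: [7].
(χ(G) = 3 ≤ 4.)

Yes, G is 4-colorable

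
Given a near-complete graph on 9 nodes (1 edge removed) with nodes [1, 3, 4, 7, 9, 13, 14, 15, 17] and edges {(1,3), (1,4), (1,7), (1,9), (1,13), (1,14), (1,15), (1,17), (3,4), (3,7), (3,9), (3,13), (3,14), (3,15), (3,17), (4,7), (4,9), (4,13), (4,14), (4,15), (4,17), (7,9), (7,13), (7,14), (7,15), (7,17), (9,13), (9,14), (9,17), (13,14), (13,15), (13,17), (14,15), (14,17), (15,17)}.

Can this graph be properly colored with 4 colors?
The clique on vertices [1, 3, 4, 7, 9, 13, 14, 17] has size 8 > 4, so it alone needs 8 colors.

No, G is not 4-colorable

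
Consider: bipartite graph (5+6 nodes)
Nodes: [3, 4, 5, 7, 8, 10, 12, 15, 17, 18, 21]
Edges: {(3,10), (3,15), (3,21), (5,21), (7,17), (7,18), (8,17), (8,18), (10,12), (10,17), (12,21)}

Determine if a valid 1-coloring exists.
Edge (3,10) forces its endpoints to differ, so 1 color is not enough.

No, G is not 1-colorable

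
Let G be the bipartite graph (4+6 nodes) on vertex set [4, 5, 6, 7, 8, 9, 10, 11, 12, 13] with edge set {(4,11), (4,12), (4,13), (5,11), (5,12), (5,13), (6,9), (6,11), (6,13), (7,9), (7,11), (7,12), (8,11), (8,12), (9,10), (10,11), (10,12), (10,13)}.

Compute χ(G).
χ(G) = 2

Clique number ω(G) = 2 (lower bound: χ ≥ ω).
The graph is bipartite (no odd cycle), so 2 colors suffice: χ(G) = 2.
A valid 2-coloring: color 1: [9, 11, 12, 13]; color 2: [4, 5, 6, 7, 8, 10].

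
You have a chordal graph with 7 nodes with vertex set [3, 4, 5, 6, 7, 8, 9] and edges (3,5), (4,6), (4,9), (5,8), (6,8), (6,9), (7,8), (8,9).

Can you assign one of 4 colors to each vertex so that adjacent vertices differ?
A valid 4-coloring: color 1: [3, 4, 8]; color 2: [5, 7, 9]; color 3: [6].
(χ(G) = 3 ≤ 4.)

Yes, G is 4-colorable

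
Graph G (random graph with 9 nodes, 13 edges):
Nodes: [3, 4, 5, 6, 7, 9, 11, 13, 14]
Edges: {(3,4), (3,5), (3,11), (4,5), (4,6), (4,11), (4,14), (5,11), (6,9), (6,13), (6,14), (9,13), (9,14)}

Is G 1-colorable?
No, G is not 1-colorable

The clique on vertices [3, 4, 5, 11] has size 4 > 1, so it alone needs 4 colors.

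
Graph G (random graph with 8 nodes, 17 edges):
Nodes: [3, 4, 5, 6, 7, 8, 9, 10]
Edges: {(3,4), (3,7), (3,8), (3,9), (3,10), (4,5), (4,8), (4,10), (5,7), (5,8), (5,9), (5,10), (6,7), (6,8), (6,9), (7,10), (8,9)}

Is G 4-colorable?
A valid 4-coloring: color 1: [3, 5, 6]; color 2: [8, 10]; color 3: [4, 7, 9].
(χ(G) = 3 ≤ 4.)

Yes, G is 4-colorable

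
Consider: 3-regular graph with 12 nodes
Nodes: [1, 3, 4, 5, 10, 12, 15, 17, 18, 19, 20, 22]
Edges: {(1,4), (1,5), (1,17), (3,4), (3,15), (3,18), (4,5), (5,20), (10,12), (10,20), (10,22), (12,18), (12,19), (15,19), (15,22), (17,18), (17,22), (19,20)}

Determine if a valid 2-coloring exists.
No, G is not 2-colorable

The clique on vertices [1, 4, 5] has size 3 > 2, so it alone needs 3 colors.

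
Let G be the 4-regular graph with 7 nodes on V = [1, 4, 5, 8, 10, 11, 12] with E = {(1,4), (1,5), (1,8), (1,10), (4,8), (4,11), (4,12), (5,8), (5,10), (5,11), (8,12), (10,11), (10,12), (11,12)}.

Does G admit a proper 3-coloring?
Suppose a proper 3-coloring c exists. The clique [1, 4, 8] takes 3 distinct colors; by symmetry let c(1) = 1, c(4) = 2, c(8) = 3.
- Vertex 5: neighbors [1, 8] already have colors [1, 3] ⇒ c(5) = 2.
- Vertex 10: neighbors [1, 5] already have colors [1, 2] ⇒ c(10) = 3.
- Vertex 11: neighbors [4, 10] already have colors [2, 3] ⇒ c(11) = 1.
- Vertex 12: neighbors [11, 4, 8] already have colors [1, 2, 3] — all 3 colors blocked. Contradiction.
The forced assignments end in a contradiction, so G has no proper 3-coloring (χ ≥ 4).

No, G is not 3-colorable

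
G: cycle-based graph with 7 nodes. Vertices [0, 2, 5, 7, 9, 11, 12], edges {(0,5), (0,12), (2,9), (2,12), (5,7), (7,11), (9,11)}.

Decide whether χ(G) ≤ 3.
Yes, G is 3-colorable

A valid 3-coloring: color 1: [5, 11, 12]; color 2: [0, 2, 7]; color 3: [9].
(χ(G) = 3 ≤ 3.)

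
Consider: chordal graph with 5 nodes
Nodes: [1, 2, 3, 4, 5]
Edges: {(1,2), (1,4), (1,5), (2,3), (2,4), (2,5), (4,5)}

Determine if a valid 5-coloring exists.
A valid 5-coloring: color 1: [2]; color 2: [1, 3]; color 3: [4]; color 4: [5].
(χ(G) = 4 ≤ 5.)

Yes, G is 5-colorable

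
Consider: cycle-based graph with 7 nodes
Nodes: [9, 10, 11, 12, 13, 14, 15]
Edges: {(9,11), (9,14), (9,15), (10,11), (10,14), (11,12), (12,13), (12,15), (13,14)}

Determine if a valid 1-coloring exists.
Edge (9,11) forces its endpoints to differ, so 1 color is not enough.

No, G is not 1-colorable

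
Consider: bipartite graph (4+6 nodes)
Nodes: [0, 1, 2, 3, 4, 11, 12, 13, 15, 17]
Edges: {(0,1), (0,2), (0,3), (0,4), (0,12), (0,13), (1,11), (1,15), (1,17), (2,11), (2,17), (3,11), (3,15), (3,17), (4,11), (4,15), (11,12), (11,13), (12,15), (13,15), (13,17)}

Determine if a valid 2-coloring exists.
Yes, G is 2-colorable

A valid 2-coloring: color 1: [0, 11, 15, 17]; color 2: [1, 2, 3, 4, 12, 13].
(χ(G) = 2 ≤ 2.)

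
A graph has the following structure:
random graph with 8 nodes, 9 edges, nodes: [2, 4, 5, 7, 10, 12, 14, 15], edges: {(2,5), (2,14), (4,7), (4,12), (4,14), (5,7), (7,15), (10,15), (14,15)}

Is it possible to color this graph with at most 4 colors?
Yes, G is 4-colorable

A valid 4-coloring: color 1: [4, 5, 15]; color 2: [2, 7, 10, 12]; color 3: [14].
(χ(G) = 3 ≤ 4.)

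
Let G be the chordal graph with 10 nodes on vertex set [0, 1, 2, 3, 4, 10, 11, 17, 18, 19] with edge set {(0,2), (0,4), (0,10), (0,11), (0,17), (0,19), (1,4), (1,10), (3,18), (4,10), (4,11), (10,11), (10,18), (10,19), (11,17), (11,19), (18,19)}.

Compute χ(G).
Clique number ω(G) = 4 (lower bound: χ ≥ ω).
The clique on [0, 10, 11, 19] has size 4, forcing χ ≥ 4, and the coloring below uses 4 colors, so χ(G) = 4.
A valid 4-coloring: color 1: [2, 3, 10, 17]; color 2: [0, 1, 18]; color 3: [11]; color 4: [4, 19].

χ(G) = 4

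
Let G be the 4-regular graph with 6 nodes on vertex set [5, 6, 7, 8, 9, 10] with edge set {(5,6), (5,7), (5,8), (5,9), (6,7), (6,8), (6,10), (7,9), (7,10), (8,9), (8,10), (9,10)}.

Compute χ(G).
Clique number ω(G) = 3 (lower bound: χ ≥ ω).
The clique on [8, 9, 10] has size 3, forcing χ ≥ 3, and the coloring below uses 3 colors, so χ(G) = 3.
A valid 3-coloring: color 1: [5, 10]; color 2: [7, 8]; color 3: [6, 9].

χ(G) = 3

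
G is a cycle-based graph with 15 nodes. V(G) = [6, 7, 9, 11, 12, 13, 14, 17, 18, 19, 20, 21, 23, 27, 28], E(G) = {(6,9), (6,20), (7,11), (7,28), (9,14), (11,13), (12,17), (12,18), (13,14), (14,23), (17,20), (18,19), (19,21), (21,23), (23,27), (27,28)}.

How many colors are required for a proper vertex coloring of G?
Clique number ω(G) = 2 (lower bound: χ ≥ ω).
Odd cycle [13, 11, 7, 28, 27, 23, 14] needs 3 colors (χ ≥ 3).
The coloring below uses 3 colors, so χ(G) = 3.
A valid 3-coloring: color 1: [6, 11, 14, 17, 18, 21, 28]; color 2: [7, 9, 12, 13, 19, 20, 23]; color 3: [27].

χ(G) = 3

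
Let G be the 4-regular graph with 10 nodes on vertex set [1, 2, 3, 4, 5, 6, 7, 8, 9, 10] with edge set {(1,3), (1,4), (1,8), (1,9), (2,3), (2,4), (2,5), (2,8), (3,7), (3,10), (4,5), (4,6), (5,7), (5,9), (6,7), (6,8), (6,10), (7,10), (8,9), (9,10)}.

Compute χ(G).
χ(G) = 4

Clique number ω(G) = 3 (lower bound: χ ≥ ω).
Suppose a proper 3-coloring c exists. The clique [1, 8, 9] takes 3 distinct colors; by symmetry let c(1) = 1, c(8) = 2, c(9) = 3.
- Vertex 2: neighbors [8] already have colors [2]; try each remaining color.
- Case c(2) = 1:
  - Vertex 5: neighbors [2, 9] already have colors [1, 3] ⇒ c(5) = 2.
  - Vertex 4: neighbors [1, 5] already have colors [1, 2] ⇒ c(4) = 3.
  - Vertex 6: neighbors [8, 4] already have colors [2, 3] ⇒ c(6) = 1.
  - Vertex 7: neighbors [6, 5] already have colors [1, 2] ⇒ c(7) = 3.
  - Vertex 3: neighbors [1, 7] already have colors [1, 3] ⇒ c(3) = 2.
  - Vertex 10: neighbors [6, 3, 7] already have colors [1, 2, 3] — all 3 colors blocked. Contradiction.
- Case c(2) = 3:
  - Vertex 3: neighbors [1, 2] already have colors [1, 3] ⇒ c(3) = 2.
  - Vertex 4: neighbors [1, 2] already have colors [1, 3] ⇒ c(4) = 2.
  - Vertex 10: neighbors [3, 9] already have colors [2, 3] ⇒ c(10) = 1.
  - Vertex 7: neighbors [10, 3] already have colors [1, 2] ⇒ c(7) = 3.
  - Vertex 6: neighbors [10, 4, 7] already have colors [1, 2, 3] — all 3 colors blocked. Contradiction.
Every case ends in a contradiction, so G has no proper 3-coloring (χ ≥ 4).
The coloring below uses 4 colors, so χ(G) = 4.
A valid 4-coloring: color 1: [1, 2, 7]; color 2: [3, 5, 6]; color 3: [4, 8, 10]; color 4: [9].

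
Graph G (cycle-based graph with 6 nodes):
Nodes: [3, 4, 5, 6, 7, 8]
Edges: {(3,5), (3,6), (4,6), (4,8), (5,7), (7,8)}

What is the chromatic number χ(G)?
χ(G) = 2

Clique number ω(G) = 2 (lower bound: χ ≥ ω).
The graph is bipartite (no odd cycle), so 2 colors suffice: χ(G) = 2.
A valid 2-coloring: color 1: [3, 4, 7]; color 2: [5, 6, 8].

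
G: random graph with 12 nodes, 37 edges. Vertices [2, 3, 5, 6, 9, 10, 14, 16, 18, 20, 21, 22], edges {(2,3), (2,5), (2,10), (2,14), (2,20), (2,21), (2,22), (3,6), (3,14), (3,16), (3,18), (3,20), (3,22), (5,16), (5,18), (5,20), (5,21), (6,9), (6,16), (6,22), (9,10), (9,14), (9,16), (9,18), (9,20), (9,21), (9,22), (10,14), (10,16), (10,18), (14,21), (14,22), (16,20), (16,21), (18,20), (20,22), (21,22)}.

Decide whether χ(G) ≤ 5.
Yes, G is 5-colorable

A valid 5-coloring: color 1: [3, 5, 9]; color 2: [6, 14, 20]; color 3: [2, 16, 18]; color 4: [10, 22]; color 5: [21].
(χ(G) = 5 ≤ 5.)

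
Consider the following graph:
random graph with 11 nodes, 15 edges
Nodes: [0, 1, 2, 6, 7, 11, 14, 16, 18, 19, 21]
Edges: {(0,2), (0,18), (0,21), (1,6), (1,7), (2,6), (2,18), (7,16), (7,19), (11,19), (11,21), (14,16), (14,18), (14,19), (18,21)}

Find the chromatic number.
χ(G) = 3

Clique number ω(G) = 3 (lower bound: χ ≥ ω).
The clique on [0, 2, 18] has size 3, forcing χ ≥ 3, and the coloring below uses 3 colors, so χ(G) = 3.
A valid 3-coloring: color 1: [1, 16, 18, 19]; color 2: [2, 7, 14, 21]; color 3: [0, 6, 11].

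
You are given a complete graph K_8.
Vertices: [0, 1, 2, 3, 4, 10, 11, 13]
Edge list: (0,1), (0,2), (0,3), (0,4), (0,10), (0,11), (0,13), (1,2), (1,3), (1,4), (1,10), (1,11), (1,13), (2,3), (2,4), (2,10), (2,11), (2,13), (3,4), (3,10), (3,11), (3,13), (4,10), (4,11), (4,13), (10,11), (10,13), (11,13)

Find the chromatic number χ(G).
Clique number ω(G) = 8 (lower bound: χ ≥ ω).
The clique on [0, 1, 2, 3, 4, 10, 11, 13] has size 8, forcing χ ≥ 8, and the coloring below uses 8 colors, so χ(G) = 8.
A valid 8-coloring: color 1: [13]; color 2: [0]; color 3: [11]; color 4: [1]; color 5: [10]; color 6: [4]; color 7: [3]; color 8: [2].

χ(G) = 8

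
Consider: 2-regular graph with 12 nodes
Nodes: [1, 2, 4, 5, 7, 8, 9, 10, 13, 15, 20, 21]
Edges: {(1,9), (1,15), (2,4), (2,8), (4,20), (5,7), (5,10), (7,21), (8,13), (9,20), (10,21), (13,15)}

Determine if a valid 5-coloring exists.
Yes, G is 5-colorable

A valid 5-coloring: color 1: [4, 5, 8, 9, 15, 21]; color 2: [1, 2, 7, 10, 13, 20].
(χ(G) = 2 ≤ 5.)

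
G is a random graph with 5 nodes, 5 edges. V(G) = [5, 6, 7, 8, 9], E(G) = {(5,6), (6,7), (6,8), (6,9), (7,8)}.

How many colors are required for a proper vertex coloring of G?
Clique number ω(G) = 3 (lower bound: χ ≥ ω).
The clique on [6, 7, 8] has size 3, forcing χ ≥ 3, and the coloring below uses 3 colors, so χ(G) = 3.
A valid 3-coloring: color 1: [6]; color 2: [5, 8, 9]; color 3: [7].

χ(G) = 3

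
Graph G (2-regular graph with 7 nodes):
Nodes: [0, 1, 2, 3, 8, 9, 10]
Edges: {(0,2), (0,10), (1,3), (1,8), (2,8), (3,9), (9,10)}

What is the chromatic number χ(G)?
Clique number ω(G) = 2 (lower bound: χ ≥ ω).
Odd cycle [3, 1, 8, 2, 0, 10, 9] needs 3 colors (χ ≥ 3).
The coloring below uses 3 colors, so χ(G) = 3.
A valid 3-coloring: color 1: [1, 2, 10]; color 2: [0, 3, 8]; color 3: [9].

χ(G) = 3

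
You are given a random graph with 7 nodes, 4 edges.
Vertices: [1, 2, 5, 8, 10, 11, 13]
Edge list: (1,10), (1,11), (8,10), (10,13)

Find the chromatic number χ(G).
χ(G) = 2

Clique number ω(G) = 2 (lower bound: χ ≥ ω).
The graph is bipartite (no odd cycle), so 2 colors suffice: χ(G) = 2.
A valid 2-coloring: color 1: [2, 5, 10, 11]; color 2: [1, 8, 13].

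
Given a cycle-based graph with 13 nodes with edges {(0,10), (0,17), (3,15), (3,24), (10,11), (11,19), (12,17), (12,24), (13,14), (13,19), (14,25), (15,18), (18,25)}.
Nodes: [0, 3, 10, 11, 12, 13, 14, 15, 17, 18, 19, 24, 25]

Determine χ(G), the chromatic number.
χ(G) = 3

Clique number ω(G) = 2 (lower bound: χ ≥ ω).
Odd cycle [18, 15, 3, 24, 12, 17, 0, 10, 11, 19, 13, 14, 25] needs 3 colors (χ ≥ 3).
The coloring below uses 3 colors, so χ(G) = 3.
A valid 3-coloring: color 1: [0, 3, 11, 12, 14, 18]; color 2: [10, 15, 17, 19, 24, 25]; color 3: [13].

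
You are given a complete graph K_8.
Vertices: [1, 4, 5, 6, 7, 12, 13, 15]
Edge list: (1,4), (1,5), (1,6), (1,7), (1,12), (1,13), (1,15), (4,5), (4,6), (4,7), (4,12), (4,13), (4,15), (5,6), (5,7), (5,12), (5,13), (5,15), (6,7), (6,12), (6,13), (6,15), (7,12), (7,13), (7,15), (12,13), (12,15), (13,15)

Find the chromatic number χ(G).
χ(G) = 8

Clique number ω(G) = 8 (lower bound: χ ≥ ω).
The clique on [1, 4, 5, 6, 7, 12, 13, 15] has size 8, forcing χ ≥ 8, and the coloring below uses 8 colors, so χ(G) = 8.
A valid 8-coloring: color 1: [12]; color 2: [6]; color 3: [5]; color 4: [13]; color 5: [7]; color 6: [15]; color 7: [4]; color 8: [1].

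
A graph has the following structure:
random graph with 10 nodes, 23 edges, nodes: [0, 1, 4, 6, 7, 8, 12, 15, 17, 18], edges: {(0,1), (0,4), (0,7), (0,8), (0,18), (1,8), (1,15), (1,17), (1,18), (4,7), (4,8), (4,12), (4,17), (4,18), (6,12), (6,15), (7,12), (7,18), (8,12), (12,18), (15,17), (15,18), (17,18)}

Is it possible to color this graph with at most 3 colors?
No, G is not 3-colorable

The clique on vertices [1, 15, 17, 18] has size 4 > 3, so it alone needs 4 colors.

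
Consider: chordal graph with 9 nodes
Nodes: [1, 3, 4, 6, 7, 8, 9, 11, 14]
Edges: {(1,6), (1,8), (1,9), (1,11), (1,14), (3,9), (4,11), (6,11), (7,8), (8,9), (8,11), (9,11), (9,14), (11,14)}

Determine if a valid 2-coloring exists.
No, G is not 2-colorable

The clique on vertices [1, 8, 9, 11] has size 4 > 2, so it alone needs 4 colors.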